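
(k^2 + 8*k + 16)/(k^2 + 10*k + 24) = (k + 4)/(k + 6)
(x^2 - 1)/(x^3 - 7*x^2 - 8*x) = (x - 1)/(x*(x - 8))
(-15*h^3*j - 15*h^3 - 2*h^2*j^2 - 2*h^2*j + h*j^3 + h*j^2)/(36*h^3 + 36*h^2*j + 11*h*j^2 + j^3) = h*(-5*h*j - 5*h + j^2 + j)/(12*h^2 + 8*h*j + j^2)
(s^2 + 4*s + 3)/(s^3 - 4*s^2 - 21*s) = (s + 1)/(s*(s - 7))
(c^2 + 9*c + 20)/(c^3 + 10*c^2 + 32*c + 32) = (c + 5)/(c^2 + 6*c + 8)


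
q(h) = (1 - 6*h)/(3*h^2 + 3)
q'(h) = -6*h*(1 - 6*h)/(3*h^2 + 3)^2 - 6/(3*h^2 + 3)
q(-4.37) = 0.45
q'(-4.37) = 0.10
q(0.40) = -0.40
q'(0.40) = -1.45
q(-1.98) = 0.87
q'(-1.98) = 0.30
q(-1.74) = 0.95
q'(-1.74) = 0.32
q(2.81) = -0.59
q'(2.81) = 0.15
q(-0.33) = 0.90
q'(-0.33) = -1.27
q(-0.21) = 0.72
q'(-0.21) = -1.63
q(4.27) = -0.43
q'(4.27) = 0.09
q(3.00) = -0.57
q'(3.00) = 0.14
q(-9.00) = 0.22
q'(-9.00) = 0.02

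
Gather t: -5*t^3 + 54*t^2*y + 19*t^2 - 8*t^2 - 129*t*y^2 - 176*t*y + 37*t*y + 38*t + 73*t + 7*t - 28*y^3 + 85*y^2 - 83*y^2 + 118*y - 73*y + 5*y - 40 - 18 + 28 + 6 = -5*t^3 + t^2*(54*y + 11) + t*(-129*y^2 - 139*y + 118) - 28*y^3 + 2*y^2 + 50*y - 24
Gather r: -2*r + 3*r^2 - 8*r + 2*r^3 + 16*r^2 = 2*r^3 + 19*r^2 - 10*r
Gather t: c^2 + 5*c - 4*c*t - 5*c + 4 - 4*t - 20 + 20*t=c^2 + t*(16 - 4*c) - 16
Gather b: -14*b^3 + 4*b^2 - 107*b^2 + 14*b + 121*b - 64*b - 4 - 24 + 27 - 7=-14*b^3 - 103*b^2 + 71*b - 8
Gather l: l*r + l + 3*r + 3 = l*(r + 1) + 3*r + 3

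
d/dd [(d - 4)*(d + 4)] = 2*d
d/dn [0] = 0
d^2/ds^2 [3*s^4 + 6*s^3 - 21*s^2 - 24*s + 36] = 36*s^2 + 36*s - 42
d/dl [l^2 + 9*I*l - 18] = 2*l + 9*I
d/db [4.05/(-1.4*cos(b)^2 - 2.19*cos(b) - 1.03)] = -(11.34*cos(b) + 8.8695)*sin(b)/(1.4*cos(b)^2 + 2.19*cos(b) + 1.03)^2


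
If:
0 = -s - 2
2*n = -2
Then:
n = -1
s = -2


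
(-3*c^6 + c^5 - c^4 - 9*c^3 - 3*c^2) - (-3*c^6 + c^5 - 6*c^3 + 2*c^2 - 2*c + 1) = -c^4 - 3*c^3 - 5*c^2 + 2*c - 1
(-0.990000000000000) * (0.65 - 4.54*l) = 4.4946*l - 0.6435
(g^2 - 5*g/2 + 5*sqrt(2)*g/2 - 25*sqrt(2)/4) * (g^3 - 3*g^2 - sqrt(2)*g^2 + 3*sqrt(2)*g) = g^5 - 11*g^4/2 + 3*sqrt(2)*g^4/2 - 33*sqrt(2)*g^3/4 + 5*g^3/2 + 45*sqrt(2)*g^2/4 + 55*g^2/2 - 75*g/2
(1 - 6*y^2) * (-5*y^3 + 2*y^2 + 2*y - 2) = 30*y^5 - 12*y^4 - 17*y^3 + 14*y^2 + 2*y - 2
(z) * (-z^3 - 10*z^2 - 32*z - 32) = -z^4 - 10*z^3 - 32*z^2 - 32*z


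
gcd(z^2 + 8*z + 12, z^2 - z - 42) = z + 6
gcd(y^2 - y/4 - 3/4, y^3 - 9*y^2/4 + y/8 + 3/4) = 1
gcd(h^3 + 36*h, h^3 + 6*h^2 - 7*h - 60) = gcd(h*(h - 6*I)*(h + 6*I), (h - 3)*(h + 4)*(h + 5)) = 1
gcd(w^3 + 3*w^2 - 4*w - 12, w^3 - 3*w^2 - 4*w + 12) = w^2 - 4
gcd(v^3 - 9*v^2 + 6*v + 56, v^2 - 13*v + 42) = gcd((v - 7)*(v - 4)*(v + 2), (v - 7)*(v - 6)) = v - 7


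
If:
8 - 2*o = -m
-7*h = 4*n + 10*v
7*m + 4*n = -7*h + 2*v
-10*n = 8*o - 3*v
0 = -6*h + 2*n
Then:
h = -2240/1587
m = 2432/529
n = -2240/529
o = 3332/529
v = 4256/1587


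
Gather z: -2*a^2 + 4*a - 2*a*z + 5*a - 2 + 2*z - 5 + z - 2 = -2*a^2 + 9*a + z*(3 - 2*a) - 9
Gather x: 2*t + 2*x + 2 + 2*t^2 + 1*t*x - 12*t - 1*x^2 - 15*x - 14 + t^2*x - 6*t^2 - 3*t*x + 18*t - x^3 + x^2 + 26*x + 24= -4*t^2 + 8*t - x^3 + x*(t^2 - 2*t + 13) + 12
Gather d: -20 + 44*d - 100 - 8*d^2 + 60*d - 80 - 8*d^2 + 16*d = -16*d^2 + 120*d - 200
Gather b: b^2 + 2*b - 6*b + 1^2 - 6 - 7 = b^2 - 4*b - 12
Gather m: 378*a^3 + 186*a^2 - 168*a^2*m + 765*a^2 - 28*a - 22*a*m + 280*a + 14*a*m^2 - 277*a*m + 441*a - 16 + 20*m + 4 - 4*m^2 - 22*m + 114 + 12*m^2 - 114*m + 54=378*a^3 + 951*a^2 + 693*a + m^2*(14*a + 8) + m*(-168*a^2 - 299*a - 116) + 156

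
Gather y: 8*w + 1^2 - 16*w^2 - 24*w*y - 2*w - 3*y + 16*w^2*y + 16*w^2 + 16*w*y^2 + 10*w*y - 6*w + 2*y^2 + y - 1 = y^2*(16*w + 2) + y*(16*w^2 - 14*w - 2)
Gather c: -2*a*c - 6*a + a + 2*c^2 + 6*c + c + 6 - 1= -5*a + 2*c^2 + c*(7 - 2*a) + 5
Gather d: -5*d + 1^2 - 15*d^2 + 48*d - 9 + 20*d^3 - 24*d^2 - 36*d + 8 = 20*d^3 - 39*d^2 + 7*d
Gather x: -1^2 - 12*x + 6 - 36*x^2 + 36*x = -36*x^2 + 24*x + 5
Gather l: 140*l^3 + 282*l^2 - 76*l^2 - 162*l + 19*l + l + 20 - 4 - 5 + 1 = 140*l^3 + 206*l^2 - 142*l + 12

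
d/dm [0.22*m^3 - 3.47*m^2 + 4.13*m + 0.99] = 0.66*m^2 - 6.94*m + 4.13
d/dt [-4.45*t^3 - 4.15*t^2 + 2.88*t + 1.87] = -13.35*t^2 - 8.3*t + 2.88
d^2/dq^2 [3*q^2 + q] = 6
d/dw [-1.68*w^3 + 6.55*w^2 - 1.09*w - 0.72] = -5.04*w^2 + 13.1*w - 1.09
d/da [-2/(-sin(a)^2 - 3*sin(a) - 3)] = -2*(2*sin(a) + 3)*cos(a)/(sin(a)^2 + 3*sin(a) + 3)^2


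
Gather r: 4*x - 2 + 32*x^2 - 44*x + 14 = 32*x^2 - 40*x + 12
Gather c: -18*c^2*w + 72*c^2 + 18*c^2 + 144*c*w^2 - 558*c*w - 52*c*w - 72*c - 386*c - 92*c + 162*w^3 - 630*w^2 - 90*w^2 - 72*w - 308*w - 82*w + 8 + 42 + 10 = c^2*(90 - 18*w) + c*(144*w^2 - 610*w - 550) + 162*w^3 - 720*w^2 - 462*w + 60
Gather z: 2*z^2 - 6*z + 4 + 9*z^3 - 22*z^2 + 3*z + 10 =9*z^3 - 20*z^2 - 3*z + 14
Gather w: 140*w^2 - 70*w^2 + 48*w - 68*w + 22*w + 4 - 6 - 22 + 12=70*w^2 + 2*w - 12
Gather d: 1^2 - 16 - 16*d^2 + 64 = 49 - 16*d^2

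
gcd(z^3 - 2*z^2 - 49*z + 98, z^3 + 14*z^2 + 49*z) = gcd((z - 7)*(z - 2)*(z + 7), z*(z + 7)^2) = z + 7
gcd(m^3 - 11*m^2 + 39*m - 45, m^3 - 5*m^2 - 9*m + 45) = m^2 - 8*m + 15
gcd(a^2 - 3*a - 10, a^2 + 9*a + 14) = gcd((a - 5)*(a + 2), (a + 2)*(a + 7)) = a + 2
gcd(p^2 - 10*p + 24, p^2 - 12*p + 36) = p - 6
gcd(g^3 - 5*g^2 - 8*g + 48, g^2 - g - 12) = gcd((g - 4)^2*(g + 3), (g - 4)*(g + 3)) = g^2 - g - 12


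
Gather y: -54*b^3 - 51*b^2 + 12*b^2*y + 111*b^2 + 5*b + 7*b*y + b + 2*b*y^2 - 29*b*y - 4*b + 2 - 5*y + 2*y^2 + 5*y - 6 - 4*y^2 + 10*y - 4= -54*b^3 + 60*b^2 + 2*b + y^2*(2*b - 2) + y*(12*b^2 - 22*b + 10) - 8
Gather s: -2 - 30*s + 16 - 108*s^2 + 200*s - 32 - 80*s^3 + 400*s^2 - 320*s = -80*s^3 + 292*s^2 - 150*s - 18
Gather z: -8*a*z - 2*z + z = z*(-8*a - 1)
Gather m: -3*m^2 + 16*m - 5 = -3*m^2 + 16*m - 5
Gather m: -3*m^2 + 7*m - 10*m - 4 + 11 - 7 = -3*m^2 - 3*m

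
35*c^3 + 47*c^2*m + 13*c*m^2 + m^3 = (c + m)*(5*c + m)*(7*c + m)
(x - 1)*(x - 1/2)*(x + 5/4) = x^3 - x^2/4 - 11*x/8 + 5/8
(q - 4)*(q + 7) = q^2 + 3*q - 28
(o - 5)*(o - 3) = o^2 - 8*o + 15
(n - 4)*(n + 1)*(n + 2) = n^3 - n^2 - 10*n - 8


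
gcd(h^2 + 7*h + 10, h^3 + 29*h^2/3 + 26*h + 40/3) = h + 5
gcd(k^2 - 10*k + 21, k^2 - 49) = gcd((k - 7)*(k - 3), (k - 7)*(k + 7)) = k - 7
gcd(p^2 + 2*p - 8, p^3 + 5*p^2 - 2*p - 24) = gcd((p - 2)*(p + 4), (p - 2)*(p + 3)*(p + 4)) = p^2 + 2*p - 8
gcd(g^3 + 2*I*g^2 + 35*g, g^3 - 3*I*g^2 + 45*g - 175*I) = g^2 + 2*I*g + 35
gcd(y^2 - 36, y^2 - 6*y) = y - 6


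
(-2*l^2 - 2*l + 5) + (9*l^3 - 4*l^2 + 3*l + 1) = 9*l^3 - 6*l^2 + l + 6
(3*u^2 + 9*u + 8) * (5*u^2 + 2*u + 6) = 15*u^4 + 51*u^3 + 76*u^2 + 70*u + 48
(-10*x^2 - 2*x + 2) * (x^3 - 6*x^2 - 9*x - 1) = -10*x^5 + 58*x^4 + 104*x^3 + 16*x^2 - 16*x - 2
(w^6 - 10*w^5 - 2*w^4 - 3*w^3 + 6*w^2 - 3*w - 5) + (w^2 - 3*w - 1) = w^6 - 10*w^5 - 2*w^4 - 3*w^3 + 7*w^2 - 6*w - 6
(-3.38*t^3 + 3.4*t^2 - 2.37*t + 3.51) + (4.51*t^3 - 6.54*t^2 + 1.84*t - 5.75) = 1.13*t^3 - 3.14*t^2 - 0.53*t - 2.24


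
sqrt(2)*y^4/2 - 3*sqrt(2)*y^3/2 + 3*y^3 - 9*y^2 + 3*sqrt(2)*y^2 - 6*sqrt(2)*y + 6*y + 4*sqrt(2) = (y - 2)*(y - 1)*(y + 2*sqrt(2))*(sqrt(2)*y/2 + 1)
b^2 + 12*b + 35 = (b + 5)*(b + 7)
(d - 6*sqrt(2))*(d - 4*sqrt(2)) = d^2 - 10*sqrt(2)*d + 48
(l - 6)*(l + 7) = l^2 + l - 42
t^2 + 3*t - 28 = (t - 4)*(t + 7)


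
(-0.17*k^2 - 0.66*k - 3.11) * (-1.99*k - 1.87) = 0.3383*k^3 + 1.6313*k^2 + 7.4231*k + 5.8157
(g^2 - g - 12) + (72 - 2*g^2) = -g^2 - g + 60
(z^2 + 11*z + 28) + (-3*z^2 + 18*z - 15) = -2*z^2 + 29*z + 13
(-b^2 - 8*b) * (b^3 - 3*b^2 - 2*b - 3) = -b^5 - 5*b^4 + 26*b^3 + 19*b^2 + 24*b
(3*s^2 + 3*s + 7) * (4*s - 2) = 12*s^3 + 6*s^2 + 22*s - 14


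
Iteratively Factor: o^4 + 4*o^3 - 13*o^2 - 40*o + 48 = (o - 1)*(o^3 + 5*o^2 - 8*o - 48) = (o - 3)*(o - 1)*(o^2 + 8*o + 16) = (o - 3)*(o - 1)*(o + 4)*(o + 4)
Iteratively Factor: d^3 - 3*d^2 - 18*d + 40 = (d + 4)*(d^2 - 7*d + 10) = (d - 2)*(d + 4)*(d - 5)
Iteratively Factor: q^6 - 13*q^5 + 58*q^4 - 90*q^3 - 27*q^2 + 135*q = (q - 3)*(q^5 - 10*q^4 + 28*q^3 - 6*q^2 - 45*q) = (q - 3)*(q + 1)*(q^4 - 11*q^3 + 39*q^2 - 45*q) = q*(q - 3)*(q + 1)*(q^3 - 11*q^2 + 39*q - 45) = q*(q - 3)^2*(q + 1)*(q^2 - 8*q + 15) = q*(q - 3)^3*(q + 1)*(q - 5)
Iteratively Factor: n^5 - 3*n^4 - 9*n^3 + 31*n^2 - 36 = (n - 3)*(n^4 - 9*n^2 + 4*n + 12) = (n - 3)*(n + 3)*(n^3 - 3*n^2 + 4) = (n - 3)*(n - 2)*(n + 3)*(n^2 - n - 2) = (n - 3)*(n - 2)*(n + 1)*(n + 3)*(n - 2)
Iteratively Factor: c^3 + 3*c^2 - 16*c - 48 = (c + 3)*(c^2 - 16) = (c - 4)*(c + 3)*(c + 4)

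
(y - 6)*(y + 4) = y^2 - 2*y - 24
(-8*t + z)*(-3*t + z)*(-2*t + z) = -48*t^3 + 46*t^2*z - 13*t*z^2 + z^3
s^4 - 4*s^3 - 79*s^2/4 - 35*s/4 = s*(s - 7)*(s + 1/2)*(s + 5/2)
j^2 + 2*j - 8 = (j - 2)*(j + 4)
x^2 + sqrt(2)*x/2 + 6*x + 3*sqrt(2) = (x + 6)*(x + sqrt(2)/2)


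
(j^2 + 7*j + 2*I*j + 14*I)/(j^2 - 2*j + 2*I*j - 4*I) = (j + 7)/(j - 2)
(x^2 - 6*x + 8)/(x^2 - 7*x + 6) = (x^2 - 6*x + 8)/(x^2 - 7*x + 6)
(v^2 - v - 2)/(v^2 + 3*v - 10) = (v + 1)/(v + 5)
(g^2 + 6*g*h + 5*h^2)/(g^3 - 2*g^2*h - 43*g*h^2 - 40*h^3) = 1/(g - 8*h)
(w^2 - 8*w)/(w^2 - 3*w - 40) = w/(w + 5)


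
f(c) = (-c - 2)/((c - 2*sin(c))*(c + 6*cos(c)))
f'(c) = (-c - 2)*(6*sin(c) - 1)/((c - 2*sin(c))*(c + 6*cos(c))^2) + (-c - 2)*(2*cos(c) - 1)/((c - 2*sin(c))^2*(c + 6*cos(c))) - 1/((c - 2*sin(c))*(c + 6*cos(c)))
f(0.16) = 2.24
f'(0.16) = -12.73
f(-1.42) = 2.01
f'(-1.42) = 27.76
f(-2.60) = 0.05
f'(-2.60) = 0.03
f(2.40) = 2.07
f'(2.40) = -7.54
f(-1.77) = 0.41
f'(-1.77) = -0.27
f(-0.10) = -3.25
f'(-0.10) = -33.08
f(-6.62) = 0.81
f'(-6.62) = 2.23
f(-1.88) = 1.29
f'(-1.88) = -69.27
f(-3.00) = 0.04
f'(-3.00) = 0.01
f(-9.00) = 0.06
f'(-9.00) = 0.03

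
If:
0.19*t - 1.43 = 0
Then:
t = 7.53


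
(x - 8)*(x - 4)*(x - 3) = x^3 - 15*x^2 + 68*x - 96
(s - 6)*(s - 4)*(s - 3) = s^3 - 13*s^2 + 54*s - 72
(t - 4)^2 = t^2 - 8*t + 16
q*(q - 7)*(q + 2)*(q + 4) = q^4 - q^3 - 34*q^2 - 56*q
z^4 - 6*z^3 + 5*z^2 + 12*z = z*(z - 4)*(z - 3)*(z + 1)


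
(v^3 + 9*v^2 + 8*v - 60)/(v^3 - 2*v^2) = 1 + 11/v + 30/v^2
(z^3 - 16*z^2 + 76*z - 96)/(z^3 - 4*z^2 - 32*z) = (z^2 - 8*z + 12)/(z*(z + 4))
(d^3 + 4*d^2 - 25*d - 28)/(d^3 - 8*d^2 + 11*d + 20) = (d + 7)/(d - 5)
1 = 1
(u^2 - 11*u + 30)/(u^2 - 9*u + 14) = (u^2 - 11*u + 30)/(u^2 - 9*u + 14)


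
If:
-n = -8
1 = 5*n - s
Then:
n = 8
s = 39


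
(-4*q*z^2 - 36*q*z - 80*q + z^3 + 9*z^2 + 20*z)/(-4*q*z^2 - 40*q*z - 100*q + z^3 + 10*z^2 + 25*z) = (z + 4)/(z + 5)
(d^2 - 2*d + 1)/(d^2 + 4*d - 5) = (d - 1)/(d + 5)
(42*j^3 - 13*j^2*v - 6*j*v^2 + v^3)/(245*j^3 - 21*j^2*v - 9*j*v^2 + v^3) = (-6*j^2 + j*v + v^2)/(-35*j^2 - 2*j*v + v^2)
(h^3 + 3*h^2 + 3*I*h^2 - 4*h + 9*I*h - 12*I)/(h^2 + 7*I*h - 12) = (h^2 + 3*h - 4)/(h + 4*I)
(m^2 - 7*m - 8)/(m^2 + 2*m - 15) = (m^2 - 7*m - 8)/(m^2 + 2*m - 15)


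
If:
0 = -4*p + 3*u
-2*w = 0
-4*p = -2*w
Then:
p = 0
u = 0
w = 0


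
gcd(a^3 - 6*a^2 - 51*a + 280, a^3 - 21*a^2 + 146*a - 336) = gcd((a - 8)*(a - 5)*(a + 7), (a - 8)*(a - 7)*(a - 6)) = a - 8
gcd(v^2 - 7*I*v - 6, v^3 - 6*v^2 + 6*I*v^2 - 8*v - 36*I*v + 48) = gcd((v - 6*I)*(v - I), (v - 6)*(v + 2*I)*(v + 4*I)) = 1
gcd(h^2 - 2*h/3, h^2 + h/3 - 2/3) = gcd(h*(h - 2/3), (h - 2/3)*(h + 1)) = h - 2/3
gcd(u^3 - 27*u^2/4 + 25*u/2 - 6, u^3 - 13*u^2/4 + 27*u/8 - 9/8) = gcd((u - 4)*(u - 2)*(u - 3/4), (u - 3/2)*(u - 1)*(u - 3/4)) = u - 3/4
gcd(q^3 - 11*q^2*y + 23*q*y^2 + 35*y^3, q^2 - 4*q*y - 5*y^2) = -q^2 + 4*q*y + 5*y^2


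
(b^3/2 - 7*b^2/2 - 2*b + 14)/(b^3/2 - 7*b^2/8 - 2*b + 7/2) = 4*(b - 7)/(4*b - 7)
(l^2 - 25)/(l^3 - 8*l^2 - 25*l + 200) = 1/(l - 8)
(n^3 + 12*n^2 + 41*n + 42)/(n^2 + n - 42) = (n^2 + 5*n + 6)/(n - 6)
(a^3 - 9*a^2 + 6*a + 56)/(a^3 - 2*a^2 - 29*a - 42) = (a - 4)/(a + 3)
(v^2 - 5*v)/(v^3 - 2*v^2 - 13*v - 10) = v/(v^2 + 3*v + 2)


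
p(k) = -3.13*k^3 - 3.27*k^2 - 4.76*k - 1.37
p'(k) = -9.39*k^2 - 6.54*k - 4.76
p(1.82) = -39.73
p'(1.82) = -47.77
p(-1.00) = 3.25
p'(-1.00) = -7.61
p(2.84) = -112.96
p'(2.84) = -99.07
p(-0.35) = 0.03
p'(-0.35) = -3.62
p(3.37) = -174.34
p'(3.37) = -133.44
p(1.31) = -20.25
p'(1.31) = -29.44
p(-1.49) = 8.82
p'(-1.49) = -15.86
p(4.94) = -482.02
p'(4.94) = -266.22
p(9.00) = -2590.85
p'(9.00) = -824.21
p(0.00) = -1.37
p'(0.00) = -4.76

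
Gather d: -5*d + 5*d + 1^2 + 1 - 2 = 0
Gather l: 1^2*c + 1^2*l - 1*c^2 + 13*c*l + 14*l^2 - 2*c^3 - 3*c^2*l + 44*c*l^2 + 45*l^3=-2*c^3 - c^2 + c + 45*l^3 + l^2*(44*c + 14) + l*(-3*c^2 + 13*c + 1)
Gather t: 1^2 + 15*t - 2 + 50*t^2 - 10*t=50*t^2 + 5*t - 1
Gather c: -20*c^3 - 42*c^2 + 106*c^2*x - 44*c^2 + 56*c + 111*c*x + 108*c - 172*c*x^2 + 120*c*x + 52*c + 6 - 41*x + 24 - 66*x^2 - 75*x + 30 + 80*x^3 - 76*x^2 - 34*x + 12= -20*c^3 + c^2*(106*x - 86) + c*(-172*x^2 + 231*x + 216) + 80*x^3 - 142*x^2 - 150*x + 72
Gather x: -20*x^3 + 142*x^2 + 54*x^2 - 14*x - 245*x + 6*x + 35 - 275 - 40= -20*x^3 + 196*x^2 - 253*x - 280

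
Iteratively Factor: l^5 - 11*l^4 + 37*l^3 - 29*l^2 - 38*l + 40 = (l - 4)*(l^4 - 7*l^3 + 9*l^2 + 7*l - 10) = (l - 4)*(l + 1)*(l^3 - 8*l^2 + 17*l - 10) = (l - 5)*(l - 4)*(l + 1)*(l^2 - 3*l + 2) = (l - 5)*(l - 4)*(l - 1)*(l + 1)*(l - 2)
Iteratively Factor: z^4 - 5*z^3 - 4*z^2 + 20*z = (z + 2)*(z^3 - 7*z^2 + 10*z) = (z - 2)*(z + 2)*(z^2 - 5*z) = z*(z - 2)*(z + 2)*(z - 5)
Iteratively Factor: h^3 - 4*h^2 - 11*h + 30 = (h - 5)*(h^2 + h - 6) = (h - 5)*(h - 2)*(h + 3)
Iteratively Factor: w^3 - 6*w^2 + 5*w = (w - 5)*(w^2 - w) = (w - 5)*(w - 1)*(w)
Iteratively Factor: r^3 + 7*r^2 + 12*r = (r + 4)*(r^2 + 3*r) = r*(r + 4)*(r + 3)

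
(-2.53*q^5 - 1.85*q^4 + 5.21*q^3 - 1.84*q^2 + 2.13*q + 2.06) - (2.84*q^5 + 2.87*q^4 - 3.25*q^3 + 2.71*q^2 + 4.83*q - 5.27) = -5.37*q^5 - 4.72*q^4 + 8.46*q^3 - 4.55*q^2 - 2.7*q + 7.33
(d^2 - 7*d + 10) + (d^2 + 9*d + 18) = 2*d^2 + 2*d + 28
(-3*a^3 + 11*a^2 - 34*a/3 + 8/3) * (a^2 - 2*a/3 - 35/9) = -3*a^5 + 13*a^4 - 7*a^3 - 293*a^2/9 + 1142*a/27 - 280/27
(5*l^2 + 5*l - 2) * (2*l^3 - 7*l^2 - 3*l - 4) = 10*l^5 - 25*l^4 - 54*l^3 - 21*l^2 - 14*l + 8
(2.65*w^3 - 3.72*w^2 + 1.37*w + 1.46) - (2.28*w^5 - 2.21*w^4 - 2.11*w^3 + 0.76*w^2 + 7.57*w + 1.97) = -2.28*w^5 + 2.21*w^4 + 4.76*w^3 - 4.48*w^2 - 6.2*w - 0.51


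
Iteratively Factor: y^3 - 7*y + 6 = (y - 1)*(y^2 + y - 6) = (y - 1)*(y + 3)*(y - 2)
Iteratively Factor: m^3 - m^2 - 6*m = (m - 3)*(m^2 + 2*m) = (m - 3)*(m + 2)*(m)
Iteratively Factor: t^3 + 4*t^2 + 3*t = (t)*(t^2 + 4*t + 3) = t*(t + 1)*(t + 3)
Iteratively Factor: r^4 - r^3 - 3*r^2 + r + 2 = (r - 1)*(r^3 - 3*r - 2) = (r - 1)*(r + 1)*(r^2 - r - 2) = (r - 2)*(r - 1)*(r + 1)*(r + 1)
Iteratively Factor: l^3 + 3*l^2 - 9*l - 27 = (l - 3)*(l^2 + 6*l + 9) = (l - 3)*(l + 3)*(l + 3)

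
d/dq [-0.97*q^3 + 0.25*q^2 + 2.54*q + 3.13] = -2.91*q^2 + 0.5*q + 2.54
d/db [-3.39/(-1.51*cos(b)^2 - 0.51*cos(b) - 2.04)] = (10.2378*cos(b) + 1.7289)*sin(b)/(1.51*cos(b)^2 + 0.51*cos(b) + 2.04)^2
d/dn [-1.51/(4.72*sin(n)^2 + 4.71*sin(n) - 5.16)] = (14.2544*sin(n) + 7.1121)*cos(n)/(4.72*sin(n)^2 + 4.71*sin(n) - 5.16)^2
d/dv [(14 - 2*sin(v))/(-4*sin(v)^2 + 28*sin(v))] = -cos(v)/(2*sin(v)^2)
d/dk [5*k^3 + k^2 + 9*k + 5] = 15*k^2 + 2*k + 9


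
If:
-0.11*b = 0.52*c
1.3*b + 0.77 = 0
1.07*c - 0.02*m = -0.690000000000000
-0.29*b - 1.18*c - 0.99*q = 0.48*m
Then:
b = -0.59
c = 0.13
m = 41.20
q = -19.95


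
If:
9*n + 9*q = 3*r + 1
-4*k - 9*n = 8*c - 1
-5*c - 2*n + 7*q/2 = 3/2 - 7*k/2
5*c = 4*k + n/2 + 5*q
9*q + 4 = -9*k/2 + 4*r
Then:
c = -30613/6246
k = 8320/3123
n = 10255/3123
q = -22988/3123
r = -4360/347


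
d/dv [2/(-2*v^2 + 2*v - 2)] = (2*v - 1)/(v^2 - v + 1)^2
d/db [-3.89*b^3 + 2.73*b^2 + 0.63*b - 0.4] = -11.67*b^2 + 5.46*b + 0.63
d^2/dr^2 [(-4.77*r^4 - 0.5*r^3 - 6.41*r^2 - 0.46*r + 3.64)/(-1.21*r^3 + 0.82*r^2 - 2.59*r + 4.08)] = (-3.72074800000013*r^6 + 75.1472760000001*r^5 + 130.13754*r^4 - 277.349508*r^3 + 736.588104*r^2 - 20.730576*r + 198.649672)/(1.771561*r^9 - 3.601686*r^8 + 13.816869*r^7 - 33.89074*r^6 + 53.864007*r^5 - 101.449974*r^4 + 129.791035*r^3 - 123.057288*r^2 + 129.342528*r - 67.917312)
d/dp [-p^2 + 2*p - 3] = 2 - 2*p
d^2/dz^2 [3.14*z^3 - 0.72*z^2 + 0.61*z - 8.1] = 18.84*z - 1.44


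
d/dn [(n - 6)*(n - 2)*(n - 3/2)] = 3*n^2 - 19*n + 24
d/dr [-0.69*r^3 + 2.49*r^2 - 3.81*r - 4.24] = -2.07*r^2 + 4.98*r - 3.81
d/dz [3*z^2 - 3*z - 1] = 6*z - 3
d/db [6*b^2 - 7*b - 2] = 12*b - 7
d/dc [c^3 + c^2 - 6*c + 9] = 3*c^2 + 2*c - 6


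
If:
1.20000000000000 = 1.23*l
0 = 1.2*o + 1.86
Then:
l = 0.98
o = -1.55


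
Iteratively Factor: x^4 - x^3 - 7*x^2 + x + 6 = (x + 1)*(x^3 - 2*x^2 - 5*x + 6) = (x + 1)*(x + 2)*(x^2 - 4*x + 3) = (x - 3)*(x + 1)*(x + 2)*(x - 1)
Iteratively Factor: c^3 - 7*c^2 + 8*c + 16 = (c + 1)*(c^2 - 8*c + 16) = (c - 4)*(c + 1)*(c - 4)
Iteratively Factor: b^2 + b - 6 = (b + 3)*(b - 2)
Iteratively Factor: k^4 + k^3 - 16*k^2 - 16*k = (k + 4)*(k^3 - 3*k^2 - 4*k) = (k - 4)*(k + 4)*(k^2 + k) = (k - 4)*(k + 1)*(k + 4)*(k)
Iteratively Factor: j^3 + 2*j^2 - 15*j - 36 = (j + 3)*(j^2 - j - 12) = (j + 3)^2*(j - 4)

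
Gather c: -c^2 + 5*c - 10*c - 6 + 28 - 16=-c^2 - 5*c + 6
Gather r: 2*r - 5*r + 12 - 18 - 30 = -3*r - 36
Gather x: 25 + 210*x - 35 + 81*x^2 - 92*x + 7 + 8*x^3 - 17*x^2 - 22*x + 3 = 8*x^3 + 64*x^2 + 96*x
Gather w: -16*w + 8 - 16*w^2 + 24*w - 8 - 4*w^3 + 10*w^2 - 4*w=-4*w^3 - 6*w^2 + 4*w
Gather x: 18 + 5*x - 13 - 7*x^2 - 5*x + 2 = 7 - 7*x^2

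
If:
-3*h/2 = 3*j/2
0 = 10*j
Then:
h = 0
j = 0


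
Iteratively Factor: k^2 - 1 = (k - 1)*(k + 1)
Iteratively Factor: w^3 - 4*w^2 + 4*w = (w - 2)*(w^2 - 2*w) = (w - 2)^2*(w)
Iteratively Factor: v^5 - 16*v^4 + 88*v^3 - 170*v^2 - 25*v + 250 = (v - 5)*(v^4 - 11*v^3 + 33*v^2 - 5*v - 50) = (v - 5)^2*(v^3 - 6*v^2 + 3*v + 10) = (v - 5)^2*(v + 1)*(v^2 - 7*v + 10) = (v - 5)^2*(v - 2)*(v + 1)*(v - 5)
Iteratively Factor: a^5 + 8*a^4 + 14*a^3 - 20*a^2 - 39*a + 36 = (a + 3)*(a^4 + 5*a^3 - a^2 - 17*a + 12) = (a + 3)^2*(a^3 + 2*a^2 - 7*a + 4) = (a - 1)*(a + 3)^2*(a^2 + 3*a - 4) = (a - 1)*(a + 3)^2*(a + 4)*(a - 1)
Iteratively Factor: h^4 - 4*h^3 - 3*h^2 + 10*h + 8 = (h - 4)*(h^3 - 3*h - 2) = (h - 4)*(h + 1)*(h^2 - h - 2) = (h - 4)*(h + 1)^2*(h - 2)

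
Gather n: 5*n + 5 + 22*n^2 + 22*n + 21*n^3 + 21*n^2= 21*n^3 + 43*n^2 + 27*n + 5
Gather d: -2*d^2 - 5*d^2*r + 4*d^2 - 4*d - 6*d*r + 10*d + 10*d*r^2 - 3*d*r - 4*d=d^2*(2 - 5*r) + d*(10*r^2 - 9*r + 2)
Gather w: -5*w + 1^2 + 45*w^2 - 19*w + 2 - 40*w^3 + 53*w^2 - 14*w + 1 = -40*w^3 + 98*w^2 - 38*w + 4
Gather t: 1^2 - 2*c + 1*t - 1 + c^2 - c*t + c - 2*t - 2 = c^2 - c + t*(-c - 1) - 2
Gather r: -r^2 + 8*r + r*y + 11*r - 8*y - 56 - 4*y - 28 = -r^2 + r*(y + 19) - 12*y - 84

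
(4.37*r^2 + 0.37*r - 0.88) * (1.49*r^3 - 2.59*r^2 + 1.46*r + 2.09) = 6.5113*r^5 - 10.767*r^4 + 4.1107*r^3 + 11.9527*r^2 - 0.5115*r - 1.8392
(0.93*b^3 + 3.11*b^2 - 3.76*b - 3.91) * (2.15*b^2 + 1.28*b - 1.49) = 1.9995*b^5 + 7.8769*b^4 - 5.4889*b^3 - 17.8532*b^2 + 0.597599999999999*b + 5.8259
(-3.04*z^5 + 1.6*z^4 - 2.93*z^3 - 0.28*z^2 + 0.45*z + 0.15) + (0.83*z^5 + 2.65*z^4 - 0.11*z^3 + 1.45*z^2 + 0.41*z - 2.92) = -2.21*z^5 + 4.25*z^4 - 3.04*z^3 + 1.17*z^2 + 0.86*z - 2.77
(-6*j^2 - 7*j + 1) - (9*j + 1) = -6*j^2 - 16*j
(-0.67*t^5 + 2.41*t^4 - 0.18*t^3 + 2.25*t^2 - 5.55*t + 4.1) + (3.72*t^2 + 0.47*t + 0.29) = -0.67*t^5 + 2.41*t^4 - 0.18*t^3 + 5.97*t^2 - 5.08*t + 4.39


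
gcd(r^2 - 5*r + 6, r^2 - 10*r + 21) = r - 3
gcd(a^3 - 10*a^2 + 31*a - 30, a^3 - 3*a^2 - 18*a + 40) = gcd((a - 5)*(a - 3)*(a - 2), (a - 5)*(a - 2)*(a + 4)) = a^2 - 7*a + 10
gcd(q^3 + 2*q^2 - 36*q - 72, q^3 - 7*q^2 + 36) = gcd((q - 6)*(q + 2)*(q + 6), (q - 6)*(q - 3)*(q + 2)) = q^2 - 4*q - 12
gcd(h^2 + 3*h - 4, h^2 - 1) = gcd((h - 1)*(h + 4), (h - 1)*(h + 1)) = h - 1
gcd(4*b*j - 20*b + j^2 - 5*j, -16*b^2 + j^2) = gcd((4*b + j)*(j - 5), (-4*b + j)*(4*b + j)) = 4*b + j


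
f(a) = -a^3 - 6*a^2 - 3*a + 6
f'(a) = -3*a^2 - 12*a - 3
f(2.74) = -67.84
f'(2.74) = -58.40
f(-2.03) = -4.27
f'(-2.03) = 9.00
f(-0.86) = 4.78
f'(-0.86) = 5.10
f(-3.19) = -13.02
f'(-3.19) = 4.75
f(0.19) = 5.21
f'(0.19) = -5.39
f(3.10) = -90.75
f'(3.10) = -69.03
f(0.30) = 4.53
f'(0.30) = -6.87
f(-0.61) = 5.82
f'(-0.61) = 3.20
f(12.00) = -2622.00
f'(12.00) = -579.00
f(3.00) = -84.00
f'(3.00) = -66.00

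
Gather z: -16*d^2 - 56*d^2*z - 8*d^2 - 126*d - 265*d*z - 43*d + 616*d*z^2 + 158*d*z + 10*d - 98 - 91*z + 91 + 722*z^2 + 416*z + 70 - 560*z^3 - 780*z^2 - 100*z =-24*d^2 - 159*d - 560*z^3 + z^2*(616*d - 58) + z*(-56*d^2 - 107*d + 225) + 63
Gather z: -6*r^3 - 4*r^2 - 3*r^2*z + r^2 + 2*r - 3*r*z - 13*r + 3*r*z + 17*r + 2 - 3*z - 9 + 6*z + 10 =-6*r^3 - 3*r^2 + 6*r + z*(3 - 3*r^2) + 3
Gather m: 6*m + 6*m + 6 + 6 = 12*m + 12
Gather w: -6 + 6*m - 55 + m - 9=7*m - 70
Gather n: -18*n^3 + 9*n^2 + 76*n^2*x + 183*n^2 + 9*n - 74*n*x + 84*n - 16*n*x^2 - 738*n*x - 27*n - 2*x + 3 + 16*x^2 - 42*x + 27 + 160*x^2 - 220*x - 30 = -18*n^3 + n^2*(76*x + 192) + n*(-16*x^2 - 812*x + 66) + 176*x^2 - 264*x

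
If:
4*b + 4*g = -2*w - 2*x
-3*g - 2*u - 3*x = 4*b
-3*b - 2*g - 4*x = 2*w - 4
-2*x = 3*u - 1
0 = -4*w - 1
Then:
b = -23/17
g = 37/68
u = -31/34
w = -1/4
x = 127/68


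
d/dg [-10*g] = -10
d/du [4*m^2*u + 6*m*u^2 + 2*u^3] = 4*m^2 + 12*m*u + 6*u^2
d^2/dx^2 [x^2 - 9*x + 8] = 2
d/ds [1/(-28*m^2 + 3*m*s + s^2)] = (-3*m - 2*s)/(-28*m^2 + 3*m*s + s^2)^2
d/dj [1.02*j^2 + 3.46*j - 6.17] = 2.04*j + 3.46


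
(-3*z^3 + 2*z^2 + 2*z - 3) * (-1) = 3*z^3 - 2*z^2 - 2*z + 3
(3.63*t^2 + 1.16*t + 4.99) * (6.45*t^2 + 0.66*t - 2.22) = 23.4135*t^4 + 9.8778*t^3 + 24.8925*t^2 + 0.7182*t - 11.0778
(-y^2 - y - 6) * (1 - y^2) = y^4 + y^3 + 5*y^2 - y - 6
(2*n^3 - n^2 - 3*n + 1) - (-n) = 2*n^3 - n^2 - 2*n + 1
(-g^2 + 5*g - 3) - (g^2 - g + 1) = -2*g^2 + 6*g - 4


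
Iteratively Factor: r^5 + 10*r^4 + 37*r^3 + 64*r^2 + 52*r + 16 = (r + 1)*(r^4 + 9*r^3 + 28*r^2 + 36*r + 16) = (r + 1)*(r + 2)*(r^3 + 7*r^2 + 14*r + 8) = (r + 1)^2*(r + 2)*(r^2 + 6*r + 8) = (r + 1)^2*(r + 2)*(r + 4)*(r + 2)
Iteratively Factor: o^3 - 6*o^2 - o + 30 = (o - 3)*(o^2 - 3*o - 10) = (o - 3)*(o + 2)*(o - 5)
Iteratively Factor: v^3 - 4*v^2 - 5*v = (v - 5)*(v^2 + v) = v*(v - 5)*(v + 1)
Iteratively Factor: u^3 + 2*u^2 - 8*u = (u - 2)*(u^2 + 4*u) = u*(u - 2)*(u + 4)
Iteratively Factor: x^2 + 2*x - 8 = (x - 2)*(x + 4)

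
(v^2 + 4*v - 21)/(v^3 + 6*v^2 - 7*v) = (v - 3)/(v*(v - 1))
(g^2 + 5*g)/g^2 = (g + 5)/g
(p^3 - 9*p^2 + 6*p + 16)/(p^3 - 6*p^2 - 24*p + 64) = (p + 1)/(p + 4)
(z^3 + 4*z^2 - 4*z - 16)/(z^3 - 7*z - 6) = (z^2 + 2*z - 8)/(z^2 - 2*z - 3)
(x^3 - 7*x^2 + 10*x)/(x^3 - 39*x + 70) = x/(x + 7)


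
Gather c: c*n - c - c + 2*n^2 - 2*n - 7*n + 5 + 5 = c*(n - 2) + 2*n^2 - 9*n + 10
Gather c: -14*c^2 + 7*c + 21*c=-14*c^2 + 28*c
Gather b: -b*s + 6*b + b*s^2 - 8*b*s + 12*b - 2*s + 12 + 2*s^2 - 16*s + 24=b*(s^2 - 9*s + 18) + 2*s^2 - 18*s + 36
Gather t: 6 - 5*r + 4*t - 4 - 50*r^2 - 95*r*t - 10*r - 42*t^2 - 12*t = -50*r^2 - 15*r - 42*t^2 + t*(-95*r - 8) + 2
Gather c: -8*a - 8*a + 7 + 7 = 14 - 16*a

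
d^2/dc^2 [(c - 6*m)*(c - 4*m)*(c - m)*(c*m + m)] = 2*m*(6*c^2 - 33*c*m + 3*c + 34*m^2 - 11*m)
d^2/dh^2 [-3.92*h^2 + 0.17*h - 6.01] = -7.84000000000000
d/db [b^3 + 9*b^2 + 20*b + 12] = 3*b^2 + 18*b + 20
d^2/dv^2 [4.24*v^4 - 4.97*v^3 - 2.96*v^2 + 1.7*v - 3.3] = 50.88*v^2 - 29.82*v - 5.92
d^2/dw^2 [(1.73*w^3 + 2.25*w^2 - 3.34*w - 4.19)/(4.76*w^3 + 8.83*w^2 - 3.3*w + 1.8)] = (-43.4673680000001*w^6 - 291.009264*w^5 - 1947.33504*w^4 - 3599.586864*w^3 - 1498.059786*w^2 + 1300.10094*w + 16.83432)/(107.850176*w^9 + 600.199824*w^8 + 889.085652*w^7 - 21.393413*w^6 - 162.45027*w^5 + 539.86176*w^4 - 304.371*w^3 + 144.6336*w^2 - 32.076*w + 5.832)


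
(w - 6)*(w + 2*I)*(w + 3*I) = w^3 - 6*w^2 + 5*I*w^2 - 6*w - 30*I*w + 36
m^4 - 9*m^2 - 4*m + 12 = (m - 3)*(m - 1)*(m + 2)^2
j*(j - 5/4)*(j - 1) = j^3 - 9*j^2/4 + 5*j/4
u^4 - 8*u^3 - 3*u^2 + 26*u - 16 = (u - 8)*(u - 1)^2*(u + 2)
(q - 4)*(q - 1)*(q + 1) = q^3 - 4*q^2 - q + 4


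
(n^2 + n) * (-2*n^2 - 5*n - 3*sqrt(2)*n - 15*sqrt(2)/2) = -2*n^4 - 7*n^3 - 3*sqrt(2)*n^3 - 21*sqrt(2)*n^2/2 - 5*n^2 - 15*sqrt(2)*n/2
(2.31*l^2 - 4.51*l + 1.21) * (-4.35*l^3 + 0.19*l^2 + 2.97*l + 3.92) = -10.0485*l^5 + 20.0574*l^4 + 0.740300000000001*l^3 - 4.1096*l^2 - 14.0855*l + 4.7432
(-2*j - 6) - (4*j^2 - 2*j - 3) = -4*j^2 - 3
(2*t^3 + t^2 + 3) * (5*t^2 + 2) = 10*t^5 + 5*t^4 + 4*t^3 + 17*t^2 + 6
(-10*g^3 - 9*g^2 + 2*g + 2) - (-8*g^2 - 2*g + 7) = -10*g^3 - g^2 + 4*g - 5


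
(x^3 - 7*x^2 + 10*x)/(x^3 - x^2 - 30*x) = (-x^2 + 7*x - 10)/(-x^2 + x + 30)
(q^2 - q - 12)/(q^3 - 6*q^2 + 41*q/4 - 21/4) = 4*(q^2 - q - 12)/(4*q^3 - 24*q^2 + 41*q - 21)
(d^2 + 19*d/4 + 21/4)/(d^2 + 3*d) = (d + 7/4)/d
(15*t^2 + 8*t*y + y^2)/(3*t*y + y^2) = (5*t + y)/y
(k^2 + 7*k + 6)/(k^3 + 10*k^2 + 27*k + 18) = 1/(k + 3)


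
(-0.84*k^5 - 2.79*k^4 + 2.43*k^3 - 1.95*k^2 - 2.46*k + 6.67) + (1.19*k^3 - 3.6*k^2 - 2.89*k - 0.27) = -0.84*k^5 - 2.79*k^4 + 3.62*k^3 - 5.55*k^2 - 5.35*k + 6.4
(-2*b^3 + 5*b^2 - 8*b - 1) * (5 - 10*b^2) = 20*b^5 - 50*b^4 + 70*b^3 + 35*b^2 - 40*b - 5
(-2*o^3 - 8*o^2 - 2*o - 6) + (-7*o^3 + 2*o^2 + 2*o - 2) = -9*o^3 - 6*o^2 - 8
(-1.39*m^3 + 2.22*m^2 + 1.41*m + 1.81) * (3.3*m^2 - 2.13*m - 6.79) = -4.587*m^5 + 10.2867*m^4 + 9.3625*m^3 - 12.1041*m^2 - 13.4292*m - 12.2899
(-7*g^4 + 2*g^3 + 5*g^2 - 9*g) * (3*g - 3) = -21*g^5 + 27*g^4 + 9*g^3 - 42*g^2 + 27*g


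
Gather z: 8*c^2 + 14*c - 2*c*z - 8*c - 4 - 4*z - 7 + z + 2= 8*c^2 + 6*c + z*(-2*c - 3) - 9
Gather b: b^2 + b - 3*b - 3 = b^2 - 2*b - 3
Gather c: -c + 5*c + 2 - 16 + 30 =4*c + 16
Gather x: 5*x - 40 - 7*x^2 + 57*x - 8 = -7*x^2 + 62*x - 48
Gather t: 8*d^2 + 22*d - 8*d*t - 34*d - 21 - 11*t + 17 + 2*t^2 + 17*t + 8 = 8*d^2 - 12*d + 2*t^2 + t*(6 - 8*d) + 4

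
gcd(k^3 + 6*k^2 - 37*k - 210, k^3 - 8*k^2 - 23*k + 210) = k^2 - k - 30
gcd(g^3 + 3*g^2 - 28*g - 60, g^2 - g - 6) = g + 2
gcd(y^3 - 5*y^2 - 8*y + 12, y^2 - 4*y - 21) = 1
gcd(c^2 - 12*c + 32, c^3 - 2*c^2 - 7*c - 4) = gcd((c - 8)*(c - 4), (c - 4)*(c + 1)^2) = c - 4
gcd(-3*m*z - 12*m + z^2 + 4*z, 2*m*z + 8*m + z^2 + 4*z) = z + 4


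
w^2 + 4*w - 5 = (w - 1)*(w + 5)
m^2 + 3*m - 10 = (m - 2)*(m + 5)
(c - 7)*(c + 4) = c^2 - 3*c - 28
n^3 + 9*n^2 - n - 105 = (n - 3)*(n + 5)*(n + 7)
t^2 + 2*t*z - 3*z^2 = (t - z)*(t + 3*z)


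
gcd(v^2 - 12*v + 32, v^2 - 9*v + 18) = 1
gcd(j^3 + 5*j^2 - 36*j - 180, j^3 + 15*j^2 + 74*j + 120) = j^2 + 11*j + 30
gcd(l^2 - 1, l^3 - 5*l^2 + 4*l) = l - 1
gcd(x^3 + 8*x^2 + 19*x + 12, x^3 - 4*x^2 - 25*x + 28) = x + 4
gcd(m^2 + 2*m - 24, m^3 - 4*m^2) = m - 4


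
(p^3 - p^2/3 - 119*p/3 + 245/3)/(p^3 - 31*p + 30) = (3*p^2 + 14*p - 49)/(3*(p^2 + 5*p - 6))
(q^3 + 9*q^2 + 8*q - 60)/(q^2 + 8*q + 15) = (q^2 + 4*q - 12)/(q + 3)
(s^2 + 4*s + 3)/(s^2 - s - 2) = (s + 3)/(s - 2)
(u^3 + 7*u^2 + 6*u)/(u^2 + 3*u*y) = (u^2 + 7*u + 6)/(u + 3*y)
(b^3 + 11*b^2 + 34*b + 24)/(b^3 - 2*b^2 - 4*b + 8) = (b^3 + 11*b^2 + 34*b + 24)/(b^3 - 2*b^2 - 4*b + 8)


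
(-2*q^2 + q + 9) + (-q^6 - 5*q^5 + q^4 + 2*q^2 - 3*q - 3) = -q^6 - 5*q^5 + q^4 - 2*q + 6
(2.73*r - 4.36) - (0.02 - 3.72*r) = 6.45*r - 4.38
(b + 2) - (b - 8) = 10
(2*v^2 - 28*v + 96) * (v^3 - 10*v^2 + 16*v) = 2*v^5 - 48*v^4 + 408*v^3 - 1408*v^2 + 1536*v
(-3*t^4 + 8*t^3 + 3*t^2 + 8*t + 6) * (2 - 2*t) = 6*t^5 - 22*t^4 + 10*t^3 - 10*t^2 + 4*t + 12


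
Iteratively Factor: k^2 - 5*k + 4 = (k - 4)*(k - 1)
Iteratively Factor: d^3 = (d)*(d^2) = d^2*(d)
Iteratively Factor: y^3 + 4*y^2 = (y)*(y^2 + 4*y) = y^2*(y + 4)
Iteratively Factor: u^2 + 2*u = (u)*(u + 2)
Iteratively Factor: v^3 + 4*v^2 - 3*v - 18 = (v + 3)*(v^2 + v - 6) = (v - 2)*(v + 3)*(v + 3)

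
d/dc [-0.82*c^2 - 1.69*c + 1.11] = -1.64*c - 1.69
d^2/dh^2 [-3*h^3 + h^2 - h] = 2 - 18*h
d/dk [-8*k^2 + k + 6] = 1 - 16*k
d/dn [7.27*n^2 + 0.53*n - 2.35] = 14.54*n + 0.53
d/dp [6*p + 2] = 6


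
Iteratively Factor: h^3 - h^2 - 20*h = (h)*(h^2 - h - 20) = h*(h + 4)*(h - 5)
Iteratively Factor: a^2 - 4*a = (a - 4)*(a)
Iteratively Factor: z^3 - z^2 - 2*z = (z + 1)*(z^2 - 2*z) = (z - 2)*(z + 1)*(z)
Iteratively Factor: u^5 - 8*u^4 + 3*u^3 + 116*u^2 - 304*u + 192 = (u - 3)*(u^4 - 5*u^3 - 12*u^2 + 80*u - 64) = (u - 4)*(u - 3)*(u^3 - u^2 - 16*u + 16) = (u - 4)^2*(u - 3)*(u^2 + 3*u - 4) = (u - 4)^2*(u - 3)*(u + 4)*(u - 1)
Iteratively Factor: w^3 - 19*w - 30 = (w + 3)*(w^2 - 3*w - 10) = (w - 5)*(w + 3)*(w + 2)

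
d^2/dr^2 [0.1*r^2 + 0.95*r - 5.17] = 0.200000000000000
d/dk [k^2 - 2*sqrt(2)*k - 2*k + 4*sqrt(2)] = 2*k - 2*sqrt(2) - 2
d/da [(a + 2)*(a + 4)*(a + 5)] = 3*a^2 + 22*a + 38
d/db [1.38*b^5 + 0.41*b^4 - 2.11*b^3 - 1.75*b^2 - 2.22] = b*(6.9*b^3 + 1.64*b^2 - 6.33*b - 3.5)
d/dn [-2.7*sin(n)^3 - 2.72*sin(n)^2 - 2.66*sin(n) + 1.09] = (-5.44*sin(n) + 4.05*cos(2*n) - 6.71)*cos(n)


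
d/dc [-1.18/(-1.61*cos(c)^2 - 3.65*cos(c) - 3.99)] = (3.7996*cos(c) + 4.307)*sin(c)/(1.61*cos(c)^2 + 3.65*cos(c) + 3.99)^2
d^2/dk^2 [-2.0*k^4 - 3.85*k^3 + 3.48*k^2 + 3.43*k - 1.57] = -24.0*k^2 - 23.1*k + 6.96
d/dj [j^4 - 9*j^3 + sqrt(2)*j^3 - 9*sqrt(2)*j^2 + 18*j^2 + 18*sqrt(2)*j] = 4*j^3 - 27*j^2 + 3*sqrt(2)*j^2 - 18*sqrt(2)*j + 36*j + 18*sqrt(2)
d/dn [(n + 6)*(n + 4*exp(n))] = n + (n + 6)*(4*exp(n) + 1) + 4*exp(n)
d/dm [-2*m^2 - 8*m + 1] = -4*m - 8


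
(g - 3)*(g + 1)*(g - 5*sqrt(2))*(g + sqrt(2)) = g^4 - 4*sqrt(2)*g^3 - 2*g^3 - 13*g^2 + 8*sqrt(2)*g^2 + 12*sqrt(2)*g + 20*g + 30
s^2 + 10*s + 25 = (s + 5)^2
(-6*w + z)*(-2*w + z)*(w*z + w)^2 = 12*w^4*z^2 + 24*w^4*z + 12*w^4 - 8*w^3*z^3 - 16*w^3*z^2 - 8*w^3*z + w^2*z^4 + 2*w^2*z^3 + w^2*z^2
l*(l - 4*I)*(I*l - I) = I*l^3 + 4*l^2 - I*l^2 - 4*l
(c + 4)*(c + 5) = c^2 + 9*c + 20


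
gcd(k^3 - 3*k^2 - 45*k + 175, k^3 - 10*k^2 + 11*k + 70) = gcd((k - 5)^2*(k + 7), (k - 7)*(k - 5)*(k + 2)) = k - 5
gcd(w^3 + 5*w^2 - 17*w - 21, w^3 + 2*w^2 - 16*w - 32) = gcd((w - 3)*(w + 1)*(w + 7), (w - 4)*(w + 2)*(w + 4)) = 1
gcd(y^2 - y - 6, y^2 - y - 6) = y^2 - y - 6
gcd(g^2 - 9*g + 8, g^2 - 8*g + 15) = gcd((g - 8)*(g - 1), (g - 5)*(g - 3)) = 1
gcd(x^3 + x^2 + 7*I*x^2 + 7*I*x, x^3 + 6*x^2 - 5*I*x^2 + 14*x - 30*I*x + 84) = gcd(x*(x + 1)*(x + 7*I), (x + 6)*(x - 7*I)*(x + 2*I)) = 1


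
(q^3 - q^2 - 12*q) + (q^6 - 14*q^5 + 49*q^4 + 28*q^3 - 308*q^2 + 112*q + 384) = q^6 - 14*q^5 + 49*q^4 + 29*q^3 - 309*q^2 + 100*q + 384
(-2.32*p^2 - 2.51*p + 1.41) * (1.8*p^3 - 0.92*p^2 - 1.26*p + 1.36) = -4.176*p^5 - 2.3836*p^4 + 7.7704*p^3 - 1.2898*p^2 - 5.1902*p + 1.9176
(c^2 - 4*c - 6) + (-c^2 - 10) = -4*c - 16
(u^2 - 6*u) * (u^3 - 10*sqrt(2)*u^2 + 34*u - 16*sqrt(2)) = u^5 - 10*sqrt(2)*u^4 - 6*u^4 + 34*u^3 + 60*sqrt(2)*u^3 - 204*u^2 - 16*sqrt(2)*u^2 + 96*sqrt(2)*u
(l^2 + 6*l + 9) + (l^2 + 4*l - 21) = 2*l^2 + 10*l - 12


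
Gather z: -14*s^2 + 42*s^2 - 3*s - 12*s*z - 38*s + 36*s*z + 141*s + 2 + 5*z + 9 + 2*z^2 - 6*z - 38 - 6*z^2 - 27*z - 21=28*s^2 + 100*s - 4*z^2 + z*(24*s - 28) - 48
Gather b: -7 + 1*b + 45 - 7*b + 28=66 - 6*b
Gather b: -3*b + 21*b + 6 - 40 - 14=18*b - 48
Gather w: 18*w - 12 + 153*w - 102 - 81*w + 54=90*w - 60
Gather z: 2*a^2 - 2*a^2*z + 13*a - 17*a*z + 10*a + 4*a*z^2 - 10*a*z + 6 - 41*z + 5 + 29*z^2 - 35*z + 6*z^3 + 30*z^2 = 2*a^2 + 23*a + 6*z^3 + z^2*(4*a + 59) + z*(-2*a^2 - 27*a - 76) + 11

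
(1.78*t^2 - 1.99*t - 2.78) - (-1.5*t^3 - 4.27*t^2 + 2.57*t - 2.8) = 1.5*t^3 + 6.05*t^2 - 4.56*t + 0.02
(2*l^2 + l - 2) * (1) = 2*l^2 + l - 2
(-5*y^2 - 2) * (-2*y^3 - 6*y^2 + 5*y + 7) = 10*y^5 + 30*y^4 - 21*y^3 - 23*y^2 - 10*y - 14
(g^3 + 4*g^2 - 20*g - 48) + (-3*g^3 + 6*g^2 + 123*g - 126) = -2*g^3 + 10*g^2 + 103*g - 174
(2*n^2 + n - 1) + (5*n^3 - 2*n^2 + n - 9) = 5*n^3 + 2*n - 10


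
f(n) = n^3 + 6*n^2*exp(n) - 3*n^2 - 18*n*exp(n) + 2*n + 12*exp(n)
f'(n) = 6*n^2*exp(n) + 3*n^2 - 6*n*exp(n) - 6*n - 6*exp(n) + 2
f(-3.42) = -77.23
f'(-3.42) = 60.38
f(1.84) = -5.32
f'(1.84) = 21.73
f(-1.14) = 5.23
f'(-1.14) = 15.50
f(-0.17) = 12.42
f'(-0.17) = -0.95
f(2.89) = 186.46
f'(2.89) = 491.44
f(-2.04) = -15.47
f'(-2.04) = 30.78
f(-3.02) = -55.04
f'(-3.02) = 50.74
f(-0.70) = 10.46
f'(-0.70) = 8.24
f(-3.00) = -54.03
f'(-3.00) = 50.29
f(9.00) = 2723140.20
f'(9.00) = 3452104.75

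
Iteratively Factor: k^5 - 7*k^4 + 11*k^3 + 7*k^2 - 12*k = (k + 1)*(k^4 - 8*k^3 + 19*k^2 - 12*k) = k*(k + 1)*(k^3 - 8*k^2 + 19*k - 12) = k*(k - 1)*(k + 1)*(k^2 - 7*k + 12) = k*(k - 3)*(k - 1)*(k + 1)*(k - 4)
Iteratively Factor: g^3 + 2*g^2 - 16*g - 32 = (g + 2)*(g^2 - 16) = (g + 2)*(g + 4)*(g - 4)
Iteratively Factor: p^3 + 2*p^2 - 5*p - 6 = (p + 3)*(p^2 - p - 2) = (p + 1)*(p + 3)*(p - 2)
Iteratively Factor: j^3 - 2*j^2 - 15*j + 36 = (j - 3)*(j^2 + j - 12) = (j - 3)*(j + 4)*(j - 3)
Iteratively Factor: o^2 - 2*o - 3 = (o + 1)*(o - 3)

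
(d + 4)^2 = d^2 + 8*d + 16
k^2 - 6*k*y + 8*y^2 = (k - 4*y)*(k - 2*y)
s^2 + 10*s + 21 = (s + 3)*(s + 7)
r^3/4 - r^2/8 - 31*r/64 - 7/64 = (r/4 + 1/4)*(r - 7/4)*(r + 1/4)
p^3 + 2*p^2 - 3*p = p*(p - 1)*(p + 3)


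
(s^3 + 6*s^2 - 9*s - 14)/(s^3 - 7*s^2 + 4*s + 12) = (s + 7)/(s - 6)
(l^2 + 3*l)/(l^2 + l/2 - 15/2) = 2*l/(2*l - 5)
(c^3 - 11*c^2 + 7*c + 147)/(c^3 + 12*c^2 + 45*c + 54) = (c^2 - 14*c + 49)/(c^2 + 9*c + 18)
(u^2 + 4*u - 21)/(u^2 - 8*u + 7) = (u^2 + 4*u - 21)/(u^2 - 8*u + 7)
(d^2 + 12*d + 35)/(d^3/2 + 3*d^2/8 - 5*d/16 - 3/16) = 16*(d^2 + 12*d + 35)/(8*d^3 + 6*d^2 - 5*d - 3)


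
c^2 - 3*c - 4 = (c - 4)*(c + 1)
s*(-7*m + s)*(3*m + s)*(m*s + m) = -21*m^3*s^2 - 21*m^3*s - 4*m^2*s^3 - 4*m^2*s^2 + m*s^4 + m*s^3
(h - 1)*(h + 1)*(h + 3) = h^3 + 3*h^2 - h - 3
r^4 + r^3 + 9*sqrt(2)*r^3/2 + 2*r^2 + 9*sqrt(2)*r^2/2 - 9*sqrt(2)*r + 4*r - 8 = (r - 1)*(r + 2)*(r + sqrt(2)/2)*(r + 4*sqrt(2))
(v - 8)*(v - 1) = v^2 - 9*v + 8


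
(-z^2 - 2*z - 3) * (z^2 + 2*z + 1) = -z^4 - 4*z^3 - 8*z^2 - 8*z - 3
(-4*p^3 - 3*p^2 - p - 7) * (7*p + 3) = -28*p^4 - 33*p^3 - 16*p^2 - 52*p - 21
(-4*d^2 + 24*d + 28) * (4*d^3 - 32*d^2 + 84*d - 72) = -16*d^5 + 224*d^4 - 992*d^3 + 1408*d^2 + 624*d - 2016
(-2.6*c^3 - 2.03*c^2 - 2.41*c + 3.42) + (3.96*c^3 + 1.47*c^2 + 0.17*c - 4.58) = 1.36*c^3 - 0.56*c^2 - 2.24*c - 1.16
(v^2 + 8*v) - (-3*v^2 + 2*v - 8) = 4*v^2 + 6*v + 8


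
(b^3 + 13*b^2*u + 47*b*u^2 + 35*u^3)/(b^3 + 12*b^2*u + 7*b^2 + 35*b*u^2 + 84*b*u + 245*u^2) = (b + u)/(b + 7)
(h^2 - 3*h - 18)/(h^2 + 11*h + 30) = (h^2 - 3*h - 18)/(h^2 + 11*h + 30)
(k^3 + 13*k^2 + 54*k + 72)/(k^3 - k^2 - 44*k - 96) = (k + 6)/(k - 8)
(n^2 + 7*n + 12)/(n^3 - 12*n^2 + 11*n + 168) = (n + 4)/(n^2 - 15*n + 56)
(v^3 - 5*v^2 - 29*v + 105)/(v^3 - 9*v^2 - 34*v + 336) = (v^2 + 2*v - 15)/(v^2 - 2*v - 48)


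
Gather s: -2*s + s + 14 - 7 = 7 - s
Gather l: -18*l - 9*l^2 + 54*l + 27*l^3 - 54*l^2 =27*l^3 - 63*l^2 + 36*l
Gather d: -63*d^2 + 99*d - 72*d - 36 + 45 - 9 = -63*d^2 + 27*d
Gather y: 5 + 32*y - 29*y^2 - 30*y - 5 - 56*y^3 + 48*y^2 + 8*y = -56*y^3 + 19*y^2 + 10*y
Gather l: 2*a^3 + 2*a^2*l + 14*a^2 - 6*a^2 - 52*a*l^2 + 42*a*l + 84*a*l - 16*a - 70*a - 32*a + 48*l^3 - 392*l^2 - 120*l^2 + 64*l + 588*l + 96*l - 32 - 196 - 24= 2*a^3 + 8*a^2 - 118*a + 48*l^3 + l^2*(-52*a - 512) + l*(2*a^2 + 126*a + 748) - 252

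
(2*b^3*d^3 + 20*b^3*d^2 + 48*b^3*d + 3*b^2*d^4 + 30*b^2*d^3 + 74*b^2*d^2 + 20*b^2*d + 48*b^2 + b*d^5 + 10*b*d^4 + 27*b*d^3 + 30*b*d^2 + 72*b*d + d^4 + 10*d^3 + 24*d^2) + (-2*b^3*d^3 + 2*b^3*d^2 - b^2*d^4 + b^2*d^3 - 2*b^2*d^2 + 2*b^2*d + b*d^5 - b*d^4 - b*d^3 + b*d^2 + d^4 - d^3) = 22*b^3*d^2 + 48*b^3*d + 2*b^2*d^4 + 31*b^2*d^3 + 72*b^2*d^2 + 22*b^2*d + 48*b^2 + 2*b*d^5 + 9*b*d^4 + 26*b*d^3 + 31*b*d^2 + 72*b*d + 2*d^4 + 9*d^3 + 24*d^2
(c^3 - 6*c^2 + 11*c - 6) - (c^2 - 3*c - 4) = c^3 - 7*c^2 + 14*c - 2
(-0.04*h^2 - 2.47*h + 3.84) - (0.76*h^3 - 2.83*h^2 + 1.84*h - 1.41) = -0.76*h^3 + 2.79*h^2 - 4.31*h + 5.25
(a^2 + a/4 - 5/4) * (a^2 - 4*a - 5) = a^4 - 15*a^3/4 - 29*a^2/4 + 15*a/4 + 25/4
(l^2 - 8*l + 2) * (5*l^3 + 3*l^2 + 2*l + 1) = 5*l^5 - 37*l^4 - 12*l^3 - 9*l^2 - 4*l + 2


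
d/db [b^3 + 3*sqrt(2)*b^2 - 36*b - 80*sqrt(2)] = 3*b^2 + 6*sqrt(2)*b - 36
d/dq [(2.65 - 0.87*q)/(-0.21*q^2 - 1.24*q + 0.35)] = (-0.1827*q^2 + 1.113*q + 2.9815)/(0.0441*q^4 + 0.5208*q^3 + 1.3906*q^2 - 0.868*q + 0.1225)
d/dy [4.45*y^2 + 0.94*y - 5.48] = 8.9*y + 0.94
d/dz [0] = 0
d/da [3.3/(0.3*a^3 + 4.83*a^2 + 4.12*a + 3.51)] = (-2.97*a^2 - 31.878*a - 13.596)/(0.3*a^3 + 4.83*a^2 + 4.12*a + 3.51)^2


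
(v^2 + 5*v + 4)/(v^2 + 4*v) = (v + 1)/v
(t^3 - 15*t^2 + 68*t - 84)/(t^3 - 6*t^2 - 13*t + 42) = (t - 6)/(t + 3)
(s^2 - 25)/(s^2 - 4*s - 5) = (s + 5)/(s + 1)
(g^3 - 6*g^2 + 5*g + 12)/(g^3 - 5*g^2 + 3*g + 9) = (g - 4)/(g - 3)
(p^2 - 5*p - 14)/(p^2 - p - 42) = (p + 2)/(p + 6)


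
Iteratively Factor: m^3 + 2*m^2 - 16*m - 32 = (m + 4)*(m^2 - 2*m - 8) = (m - 4)*(m + 4)*(m + 2)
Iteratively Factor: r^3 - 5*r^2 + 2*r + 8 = (r + 1)*(r^2 - 6*r + 8) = (r - 4)*(r + 1)*(r - 2)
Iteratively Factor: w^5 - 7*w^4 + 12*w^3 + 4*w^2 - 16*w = (w + 1)*(w^4 - 8*w^3 + 20*w^2 - 16*w) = (w - 2)*(w + 1)*(w^3 - 6*w^2 + 8*w) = (w - 2)^2*(w + 1)*(w^2 - 4*w) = w*(w - 2)^2*(w + 1)*(w - 4)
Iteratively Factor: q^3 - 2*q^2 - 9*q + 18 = (q + 3)*(q^2 - 5*q + 6) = (q - 2)*(q + 3)*(q - 3)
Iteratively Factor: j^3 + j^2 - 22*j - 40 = (j + 4)*(j^2 - 3*j - 10) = (j - 5)*(j + 4)*(j + 2)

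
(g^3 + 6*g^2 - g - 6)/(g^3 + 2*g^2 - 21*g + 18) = (g + 1)/(g - 3)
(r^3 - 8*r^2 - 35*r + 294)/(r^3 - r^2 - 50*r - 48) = (r^2 - 14*r + 49)/(r^2 - 7*r - 8)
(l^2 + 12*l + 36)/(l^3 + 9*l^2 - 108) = 1/(l - 3)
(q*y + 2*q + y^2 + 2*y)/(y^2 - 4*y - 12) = (q + y)/(y - 6)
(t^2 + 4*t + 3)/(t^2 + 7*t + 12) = (t + 1)/(t + 4)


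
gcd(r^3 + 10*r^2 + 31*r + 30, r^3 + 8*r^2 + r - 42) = r + 3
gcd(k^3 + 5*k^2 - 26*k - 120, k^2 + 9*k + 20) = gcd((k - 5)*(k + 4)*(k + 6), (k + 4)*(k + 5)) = k + 4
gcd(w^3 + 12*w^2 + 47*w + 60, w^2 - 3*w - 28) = w + 4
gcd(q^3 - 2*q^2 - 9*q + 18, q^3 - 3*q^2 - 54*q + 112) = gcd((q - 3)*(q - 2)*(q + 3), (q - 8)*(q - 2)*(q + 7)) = q - 2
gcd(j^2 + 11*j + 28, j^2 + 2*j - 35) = j + 7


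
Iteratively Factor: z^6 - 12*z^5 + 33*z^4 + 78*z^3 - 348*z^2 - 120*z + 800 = (z - 5)*(z^5 - 7*z^4 - 2*z^3 + 68*z^2 - 8*z - 160) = (z - 5)*(z - 2)*(z^4 - 5*z^3 - 12*z^2 + 44*z + 80) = (z - 5)*(z - 4)*(z - 2)*(z^3 - z^2 - 16*z - 20) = (z - 5)*(z - 4)*(z - 2)*(z + 2)*(z^2 - 3*z - 10) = (z - 5)^2*(z - 4)*(z - 2)*(z + 2)*(z + 2)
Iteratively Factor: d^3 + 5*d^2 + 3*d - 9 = (d + 3)*(d^2 + 2*d - 3) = (d + 3)^2*(d - 1)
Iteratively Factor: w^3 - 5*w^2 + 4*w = (w - 4)*(w^2 - w) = w*(w - 4)*(w - 1)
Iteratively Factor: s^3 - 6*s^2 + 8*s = (s - 2)*(s^2 - 4*s) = s*(s - 2)*(s - 4)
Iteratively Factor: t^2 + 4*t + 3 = (t + 1)*(t + 3)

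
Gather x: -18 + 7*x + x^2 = x^2 + 7*x - 18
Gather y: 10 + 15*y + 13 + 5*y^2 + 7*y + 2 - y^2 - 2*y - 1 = 4*y^2 + 20*y + 24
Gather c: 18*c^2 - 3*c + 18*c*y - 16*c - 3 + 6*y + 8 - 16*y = 18*c^2 + c*(18*y - 19) - 10*y + 5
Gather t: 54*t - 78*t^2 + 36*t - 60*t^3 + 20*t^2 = -60*t^3 - 58*t^2 + 90*t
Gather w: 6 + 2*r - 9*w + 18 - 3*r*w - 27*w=2*r + w*(-3*r - 36) + 24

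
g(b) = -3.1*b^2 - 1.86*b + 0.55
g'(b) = -6.2*b - 1.86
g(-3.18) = -24.88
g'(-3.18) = 17.86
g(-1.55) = -4.01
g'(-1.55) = 7.75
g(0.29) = -0.25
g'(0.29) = -3.66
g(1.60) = -10.36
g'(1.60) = -11.78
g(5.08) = -88.90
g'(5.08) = -33.36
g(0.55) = -1.41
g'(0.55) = -5.27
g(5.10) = -89.57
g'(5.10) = -33.48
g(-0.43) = 0.78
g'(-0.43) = 0.81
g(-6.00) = -99.89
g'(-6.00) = 35.34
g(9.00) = -267.29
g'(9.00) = -57.66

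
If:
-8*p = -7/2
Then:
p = 7/16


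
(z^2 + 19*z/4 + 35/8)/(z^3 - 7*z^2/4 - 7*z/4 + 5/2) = (z + 7/2)/(z^2 - 3*z + 2)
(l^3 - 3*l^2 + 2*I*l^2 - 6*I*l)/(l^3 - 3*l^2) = (l + 2*I)/l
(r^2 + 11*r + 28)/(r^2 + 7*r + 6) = (r^2 + 11*r + 28)/(r^2 + 7*r + 6)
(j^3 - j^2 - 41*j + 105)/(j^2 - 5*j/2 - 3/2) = 2*(j^2 + 2*j - 35)/(2*j + 1)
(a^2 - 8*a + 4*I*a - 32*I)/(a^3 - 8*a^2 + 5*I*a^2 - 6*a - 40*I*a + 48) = (a + 4*I)/(a^2 + 5*I*a - 6)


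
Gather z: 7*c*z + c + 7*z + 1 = c + z*(7*c + 7) + 1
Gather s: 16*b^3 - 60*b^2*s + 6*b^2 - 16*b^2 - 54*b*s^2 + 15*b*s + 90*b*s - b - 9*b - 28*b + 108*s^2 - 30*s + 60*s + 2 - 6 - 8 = 16*b^3 - 10*b^2 - 38*b + s^2*(108 - 54*b) + s*(-60*b^2 + 105*b + 30) - 12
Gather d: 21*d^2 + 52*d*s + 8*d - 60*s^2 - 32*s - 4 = 21*d^2 + d*(52*s + 8) - 60*s^2 - 32*s - 4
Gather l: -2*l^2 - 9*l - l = -2*l^2 - 10*l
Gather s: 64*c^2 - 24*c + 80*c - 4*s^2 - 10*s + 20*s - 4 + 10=64*c^2 + 56*c - 4*s^2 + 10*s + 6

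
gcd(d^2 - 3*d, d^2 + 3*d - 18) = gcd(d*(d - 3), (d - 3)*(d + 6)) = d - 3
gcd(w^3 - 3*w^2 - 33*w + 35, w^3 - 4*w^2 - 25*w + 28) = w^2 - 8*w + 7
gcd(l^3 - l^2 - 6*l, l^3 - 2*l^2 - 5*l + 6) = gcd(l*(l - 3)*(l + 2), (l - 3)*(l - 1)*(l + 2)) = l^2 - l - 6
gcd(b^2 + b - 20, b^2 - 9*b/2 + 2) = b - 4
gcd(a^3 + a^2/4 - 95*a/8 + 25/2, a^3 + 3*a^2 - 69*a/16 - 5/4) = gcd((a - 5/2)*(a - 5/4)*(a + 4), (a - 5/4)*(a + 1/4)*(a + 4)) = a^2 + 11*a/4 - 5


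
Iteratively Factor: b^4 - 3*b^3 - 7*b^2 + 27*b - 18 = (b - 2)*(b^3 - b^2 - 9*b + 9) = (b - 3)*(b - 2)*(b^2 + 2*b - 3) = (b - 3)*(b - 2)*(b - 1)*(b + 3)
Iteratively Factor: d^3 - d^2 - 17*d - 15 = (d + 3)*(d^2 - 4*d - 5) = (d + 1)*(d + 3)*(d - 5)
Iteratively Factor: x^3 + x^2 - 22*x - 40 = (x + 2)*(x^2 - x - 20) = (x - 5)*(x + 2)*(x + 4)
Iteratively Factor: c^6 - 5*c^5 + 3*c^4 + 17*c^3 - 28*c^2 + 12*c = (c - 2)*(c^5 - 3*c^4 - 3*c^3 + 11*c^2 - 6*c) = (c - 2)*(c + 2)*(c^4 - 5*c^3 + 7*c^2 - 3*c) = (c - 2)*(c - 1)*(c + 2)*(c^3 - 4*c^2 + 3*c) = c*(c - 2)*(c - 1)*(c + 2)*(c^2 - 4*c + 3) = c*(c - 3)*(c - 2)*(c - 1)*(c + 2)*(c - 1)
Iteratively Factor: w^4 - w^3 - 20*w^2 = (w)*(w^3 - w^2 - 20*w) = w*(w - 5)*(w^2 + 4*w) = w^2*(w - 5)*(w + 4)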